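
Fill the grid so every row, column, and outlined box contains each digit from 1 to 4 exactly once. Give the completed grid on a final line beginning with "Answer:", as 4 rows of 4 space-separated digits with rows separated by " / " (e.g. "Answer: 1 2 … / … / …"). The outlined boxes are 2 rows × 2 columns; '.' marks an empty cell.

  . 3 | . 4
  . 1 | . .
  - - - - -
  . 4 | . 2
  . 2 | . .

Step 1. [r4c4∈{1,3}] 1 has one home in col 4: r4c4. So r4c4=1.
Step 2. [r3c3∈{3}] r3c3's peers cover all but 3. So r3c3=3.
Step 3. [r2c3∈{2}] nothing but 2 survives at r2c3. So r2c3=2.
Step 4. [r4c3∈{4}] r4c3's peers cover all but 4 ⇒ r4c3=4.
Step 5. [r4c1∈{3}] nothing but 3 survives at r4c1. So r4c1=3.
Step 6. [r1c3∈{1}] only 1 remains possible at r1c3. So r1c3=1.
Step 7. [r2c4∈{3}] r2c4's peers cover all but 3, so r2c4=3.
Step 8. [r1c1∈{2}] nothing but 2 survives at r1c1. So r1c1=2.
Step 9. [r3c1∈{1}] r3c1 is down to just 1, so r3c1=1.
Step 10. [r2c1∈{4}] r2c1 is down to just 4, so r2c1=4.

Answer: 2 3 1 4 / 4 1 2 3 / 1 4 3 2 / 3 2 4 1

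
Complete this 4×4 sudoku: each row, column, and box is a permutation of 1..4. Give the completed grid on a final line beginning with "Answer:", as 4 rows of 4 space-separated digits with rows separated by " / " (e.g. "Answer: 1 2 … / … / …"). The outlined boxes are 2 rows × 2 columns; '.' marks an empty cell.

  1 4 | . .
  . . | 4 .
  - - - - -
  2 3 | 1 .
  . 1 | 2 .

Step 1. [r4c4∈{3,4}] across row 4, 3 lands solely at r4c4 ⇒ r4c4=3.
Step 2. [r2c2∈{2}] only 2 remains possible at r2c2. So r2c2=2.
Step 3. [r2c4∈{1}] only 1 remains possible at r2c4 ⇒ r2c4=1.
Step 4. [r2c1∈{3}] r2c1 is down to just 3. So r2c1=3.
Step 5. [r1c3∈{3}] r1c3 has the single candidate 3. So r1c3=3.
Step 6. [r4c1∈{4}] nothing but 4 survives at r4c1, so r4c1=4.
Step 7. [r1c4∈{2}] nothing but 2 survives at r1c4, so r1c4=2.
Step 8. [r3c4∈{4}] only 4 remains possible at r3c4 ⇒ r3c4=4.

Answer: 1 4 3 2 / 3 2 4 1 / 2 3 1 4 / 4 1 2 3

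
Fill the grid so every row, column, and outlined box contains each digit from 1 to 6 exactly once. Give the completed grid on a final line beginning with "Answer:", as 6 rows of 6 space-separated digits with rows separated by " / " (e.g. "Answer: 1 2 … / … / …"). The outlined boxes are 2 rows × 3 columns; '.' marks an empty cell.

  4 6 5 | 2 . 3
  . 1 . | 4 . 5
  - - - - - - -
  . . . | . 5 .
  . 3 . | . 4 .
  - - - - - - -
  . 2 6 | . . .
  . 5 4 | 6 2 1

Step 1. [r5c1∈{1,3}] r5c1 is the only open cell in row 5 admitting 1 ⇒ r5c1=1.
Step 2. [r4c1∈{2,5,6}] row 4 places 5 nowhere but r4c1 ⇒ r4c1=5.
Step 3. [r3c4∈{1,3}] in row 3, 3 fits only at r3c4 ⇒ r3c4=3.
Step 4. [r3c3∈{1,2}] in row 3, 1 fits only at r3c3, so r3c3=1.
Step 5. [r4c3∈{2}] r4c3 is down to just 2. So r4c3=2.
Step 6. [r2c3∈{3}] only 3 remains possible at r2c3. So r2c3=3.
Step 7. [r3c1∈{6}] r3c1 is down to just 6, so r3c1=6.
Step 8. [r4c4∈{1}] r4c4's peers cover all but 1, so r4c4=1.
Step 9. [r2c5∈{6}] r2c5 has the single candidate 6 ⇒ r2c5=6.
Step 10. [r2c1∈{2}] r2c1's peers cover all but 2. So r2c1=2.
Step 11. [r5c4∈{5}] r5c4's peers cover all but 5, so r5c4=5.
Step 12. [r4c6∈{6}] nothing but 6 survives at r4c6 ⇒ r4c6=6.
Step 13. [r5c6∈{4}] r5c6 has the single candidate 4, so r5c6=4.
Step 14. [r6c1∈{3}] r6c1 is down to just 3. So r6c1=3.
Step 15. [r3c6∈{2}] r3c6's peers cover all but 2 ⇒ r3c6=2.
Step 16. [r5c5∈{3}] r5c5 is down to just 3, so r5c5=3.
Step 17. [r3c2∈{4}] nothing but 4 survives at r3c2 ⇒ r3c2=4.
Step 18. [r1c5∈{1}] r1c5's peers cover all but 1, so r1c5=1.

Answer: 4 6 5 2 1 3 / 2 1 3 4 6 5 / 6 4 1 3 5 2 / 5 3 2 1 4 6 / 1 2 6 5 3 4 / 3 5 4 6 2 1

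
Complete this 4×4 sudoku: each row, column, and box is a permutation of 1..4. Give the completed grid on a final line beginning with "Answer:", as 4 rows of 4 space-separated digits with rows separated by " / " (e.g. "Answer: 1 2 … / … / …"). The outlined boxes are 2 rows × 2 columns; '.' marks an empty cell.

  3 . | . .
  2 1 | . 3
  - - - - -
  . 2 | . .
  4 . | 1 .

Step 1. [r2c3∈{4}] only 4 remains possible at r2c3, so r2c3=4.
Step 2. [r4c4∈{2}] nothing but 2 survives at r4c4, so r4c4=2.
Step 3. [r1c3∈{2}] only 2 remains possible at r1c3. So r1c3=2.
Step 4. [r3c4∈{4}] only 4 remains possible at r3c4. So r3c4=4.
Step 5. [r3c1∈{1}] nothing but 1 survives at r3c1 ⇒ r3c1=1.
Step 6. [r4c2∈{3}] nothing but 3 survives at r4c2, so r4c2=3.
Step 7. [r3c3∈{3}] nothing but 3 survives at r3c3. So r3c3=3.
Step 8. [r1c2∈{4}] nothing but 4 survives at r1c2. So r1c2=4.
Step 9. [r1c4∈{1}] r1c4's peers cover all but 1 ⇒ r1c4=1.

Answer: 3 4 2 1 / 2 1 4 3 / 1 2 3 4 / 4 3 1 2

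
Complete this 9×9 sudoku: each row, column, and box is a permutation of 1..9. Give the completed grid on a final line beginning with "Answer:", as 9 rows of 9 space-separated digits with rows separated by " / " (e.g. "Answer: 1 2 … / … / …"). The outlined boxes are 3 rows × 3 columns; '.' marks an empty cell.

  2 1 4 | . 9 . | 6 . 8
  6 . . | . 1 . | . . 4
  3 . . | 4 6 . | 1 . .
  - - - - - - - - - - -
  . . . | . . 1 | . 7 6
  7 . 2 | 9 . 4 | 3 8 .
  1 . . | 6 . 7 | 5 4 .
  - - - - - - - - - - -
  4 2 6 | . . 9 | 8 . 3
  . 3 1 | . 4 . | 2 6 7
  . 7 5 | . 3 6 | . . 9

Step 1. [r4c4∈{2,3,5,8}] box 5 places 3 nowhere but r4c4. So r4c4=3.
Step 2. [r3c9∈{2,5}] in col 9, 5 fits only at r3c9 ⇒ r3c9=5.
Step 3. [r2c2∈{5,8,9}] 5 has one home in box 1: r2c2. So r2c2=5.
Step 4. [r4c7∈{9}] only 9 remains possible at r4c7. So r4c7=9.
Step 5. [r4c3∈{8}] nothing but 8 survives at r4c3. So r4c3=8.
Step 6. [r7c8∈{1,5}] across col 8, 5 lands solely at r7c8 ⇒ r7c8=5.
Step 7. [r1c4∈{5,7}] 7 has one home in row 1: r1c4, so r1c4=7.
Step 8. [r9c4∈{1,2,8}] 2 has one home in row 9: r9c4. So r9c4=2.
Step 9. [r2c4∈{8}] nothing but 8 survives at r2c4. So r2c4=8.
Step 10. [r8c6∈{5,8}] across col 6, 8 lands solely at r8c6. So r8c6=8.
Step 11. [r1c8∈{3}] r1c8 is down to just 3, so r1c8=3.
Step 12. [r3c6∈{2}] r3c6 has the single candidate 2, so r3c6=2.
Step 13. [r3c8∈{9}] r3c8 has the single candidate 9, so r3c8=9.
Step 14. [r4c5∈{2,5}] across row 4, 2 lands solely at r4c5 ⇒ r4c5=2.
Step 15. [r2c3∈{7,9}] 9 has one home in row 2: r2c3 ⇒ r2c3=9.
Step 16. [r6c5∈{8}] only 8 remains possible at r6c5. So r6c5=8.
Step 17. [r4c1∈{5}] r4c1's peers cover all but 5. So r4c1=5.
Step 18. [r8c1∈{9}] only 9 remains possible at r8c1, so r8c1=9.
Step 19. [r3c3∈{7}] r3c3 has the single candidate 7. So r3c3=7.
Step 20. [r6c2∈{9}] r6c2's peers cover all but 9, so r6c2=9.
Step 21. [r5c5∈{5}] r5c5 has the single candidate 5, so r5c5=5.
Step 22. [r5c9∈{1}] nothing but 1 survives at r5c9, so r5c9=1.
Step 23. [r4c2∈{4}] r4c2 has the single candidate 4 ⇒ r4c2=4.
Step 24. [r5c2∈{6}] r5c2 is down to just 6, so r5c2=6.
Step 25. [r3c2∈{8}] r3c2's peers cover all but 8, so r3c2=8.
Step 26. [r9c1∈{8}] nothing but 8 survives at r9c1 ⇒ r9c1=8.
Step 27. [r6c3∈{3}] r6c3's peers cover all but 3, so r6c3=3.
Step 28. [r1c6∈{5}] nothing but 5 survives at r1c6, so r1c6=5.
Step 29. [r7c5∈{7}] r7c5 is down to just 7, so r7c5=7.
Step 30. [r8c4∈{5}] r8c4's peers cover all but 5. So r8c4=5.
Step 31. [r9c7∈{4}] only 4 remains possible at r9c7, so r9c7=4.
Step 32. [r6c9∈{2}] only 2 remains possible at r6c9, so r6c9=2.
Step 33. [r2c8∈{2}] r2c8 has the single candidate 2, so r2c8=2.
Step 34. [r7c4∈{1}] nothing but 1 survives at r7c4. So r7c4=1.
Step 35. [r2c7∈{7}] nothing but 7 survives at r2c7 ⇒ r2c7=7.
Step 36. [r9c8∈{1}] nothing but 1 survives at r9c8. So r9c8=1.
Step 37. [r2c6∈{3}] r2c6 is down to just 3, so r2c6=3.

Answer: 2 1 4 7 9 5 6 3 8 / 6 5 9 8 1 3 7 2 4 / 3 8 7 4 6 2 1 9 5 / 5 4 8 3 2 1 9 7 6 / 7 6 2 9 5 4 3 8 1 / 1 9 3 6 8 7 5 4 2 / 4 2 6 1 7 9 8 5 3 / 9 3 1 5 4 8 2 6 7 / 8 7 5 2 3 6 4 1 9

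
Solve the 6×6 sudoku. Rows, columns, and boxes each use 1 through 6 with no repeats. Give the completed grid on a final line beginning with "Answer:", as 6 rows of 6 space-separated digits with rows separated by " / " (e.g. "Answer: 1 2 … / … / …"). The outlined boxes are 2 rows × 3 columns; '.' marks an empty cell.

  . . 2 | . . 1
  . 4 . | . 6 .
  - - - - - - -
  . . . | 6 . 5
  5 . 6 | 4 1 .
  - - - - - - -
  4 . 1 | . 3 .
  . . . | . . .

Step 1. [r3c5∈{2}] r3c5 is down to just 2 ⇒ r3c5=2.
Step 2. [r6c1∈{2,3,6}] across col 1, 2 lands solely at r6c1. So r6c1=2.
Step 3. [r1c5∈{4,5}] across row 1, 4 lands solely at r1c5, so r1c5=4.
Step 4. [r6c5∈{5}] only 5 remains possible at r6c5. So r6c5=5.
Step 5. [r6c3∈{3}] only 3 remains possible at r6c3 ⇒ r6c3=3.
Step 6. [r6c2∈{6}] only 6 remains possible at r6c2 ⇒ r6c2=6.
Step 7. [r2c3∈{5}] nothing but 5 survives at r2c3 ⇒ r2c3=5.
Step 8. [r1c2∈{3}] r1c2 has the single candidate 3, so r1c2=3.
Step 9. [r5c4∈{2}] only 2 remains possible at r5c4 ⇒ r5c4=2.
Step 10. [r2c4∈{3}] r2c4 has the single candidate 3. So r2c4=3.
Step 11. [r3c2∈{1}] nothing but 1 survives at r3c2, so r3c2=1.
Step 12. [r5c2∈{5}] r5c2 has the single candidate 5. So r5c2=5.
Step 13. [r4c6∈{3}] r4c6 has the single candidate 3 ⇒ r4c6=3.
Step 14. [r4c2∈{2}] r4c2 has the single candidate 2. So r4c2=2.
Step 15. [r1c4∈{5}] r1c4 is down to just 5. So r1c4=5.
Step 16. [r2c6∈{2}] only 2 remains possible at r2c6, so r2c6=2.
Step 17. [r2c1∈{1}] r2c1's peers cover all but 1. So r2c1=1.
Step 18. [r6c4∈{1}] nothing but 1 survives at r6c4 ⇒ r6c4=1.
Step 19. [r3c1∈{3}] r3c1 has the single candidate 3. So r3c1=3.
Step 20. [r1c1∈{6}] nothing but 6 survives at r1c1 ⇒ r1c1=6.
Step 21. [r3c3∈{4}] only 4 remains possible at r3c3. So r3c3=4.
Step 22. [r6c6∈{4}] r6c6's peers cover all but 4, so r6c6=4.
Step 23. [r5c6∈{6}] r5c6 has the single candidate 6, so r5c6=6.

Answer: 6 3 2 5 4 1 / 1 4 5 3 6 2 / 3 1 4 6 2 5 / 5 2 6 4 1 3 / 4 5 1 2 3 6 / 2 6 3 1 5 4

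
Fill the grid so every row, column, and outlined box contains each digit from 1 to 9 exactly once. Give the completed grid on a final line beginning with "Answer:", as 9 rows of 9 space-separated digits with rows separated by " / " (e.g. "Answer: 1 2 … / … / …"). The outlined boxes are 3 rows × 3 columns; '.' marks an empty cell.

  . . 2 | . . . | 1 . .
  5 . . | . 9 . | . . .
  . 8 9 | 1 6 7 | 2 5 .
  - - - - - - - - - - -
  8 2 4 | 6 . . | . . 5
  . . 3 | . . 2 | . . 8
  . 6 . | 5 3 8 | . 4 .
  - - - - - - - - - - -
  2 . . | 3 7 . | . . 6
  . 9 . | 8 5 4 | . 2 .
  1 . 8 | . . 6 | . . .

Step 1. [r5c4∈{4,7,9}] in col 4, 7 fits only at r5c4 ⇒ r5c4=7.
Step 2. [r1c4∈{4}] r1c4 is down to just 4 ⇒ r1c4=4.
Step 3. [r2c6∈{3}] r2c6 has the single candidate 3 ⇒ r2c6=3.
Step 4. [r9c4∈{2,9}] in col 4, 9 fits only at r9c4. So r9c4=9.
Step 5. [r8c9∈{1,3,7}] row 8 places 1 nowhere but r8c9, so r8c9=1.
Step 6. [r7c3∈{5}] r7c3 has the single candidate 5, so r7c3=5.
Step 7. [r4c6∈{1,9}] 9 has one home in col 6: r4c6, so r4c6=9.
Step 8. [r3c1∈{3,4}] col 1 places 4 nowhere but r3c1 ⇒ r3c1=4.
Step 9. [r6c3∈{1,7}] in row 6, 1 fits only at r6c3 ⇒ r6c3=1.
Step 10. [r6c1∈{7,9}] box 4 places 7 nowhere but r6c1, so r6c1=7.
Step 11. [r6c7∈{9}] r6c7's peers cover all but 9 ⇒ r6c7=9.
Step 12. [r9c7∈{3,4,5,7}] row 9 places 5 nowhere but r9c7, so r9c7=5.
Step 13. [r1c9∈{3,7,9}] col 9 places 9 nowhere but r1c9 ⇒ r1c9=9.
Step 14. [r7c2∈{4}] r7c2 has the single candidate 4 ⇒ r7c2=4.
Step 15. [r2c7∈{4,6,7,8}] in col 7, 4 fits only at r2c7. So r2c7=4.
Step 16. [r2c9∈{7}] nothing but 7 survives at r2c9. So r2c9=7.
Step 17. [r2c3∈{6}] only 6 remains possible at r2c3. So r2c3=6.
Step 18. [r1c1∈{3}] nothing but 3 survives at r1c1 ⇒ r1c1=3.
Step 19. [r8c7∈{3,7}] across row 8, 3 lands solely at r8c7. So r8c7=3.
Step 20. [r4c5∈{1}] only 1 remains possible at r4c5 ⇒ r4c5=1.
Step 21. [r1c8∈{6,8}] r1c8 is the only open cell in row 1 admitting 6, so r1c8=6.
Step 22. [r9c8∈{7}] only 7 remains possible at r9c8. So r9c8=7.
Step 23. [r7c8∈{8,9}] 9 has one home in row 7: r7c8. So r7c8=9.
Step 24. [r3c9∈{3}] only 3 remains possible at r3c9 ⇒ r3c9=3.
Step 25. [r1c5∈{8}] r1c5 has the single candidate 8. So r1c5=8.
Step 26. [r4c8∈{3}] only 3 remains possible at r4c8, so r4c8=3.
Step 27. [r9c9∈{4}] r9c9's peers cover all but 4. So r9c9=4.
Step 28. [r4c7∈{7}] r4c7's peers cover all but 7, so r4c7=7.
Step 29. [r1c2∈{7}] r1c2 is down to just 7. So r1c2=7.
Step 30. [r9c2∈{3}] only 3 remains possible at r9c2 ⇒ r9c2=3.
Step 31. [r2c8∈{8}] r2c8 is down to just 8, so r2c8=8.
Step 32. [r8c1∈{6}] r8c1 has the single candidate 6, so r8c1=6.
Step 33. [r5c1∈{9}] nothing but 9 survives at r5c1 ⇒ r5c1=9.
Step 34. [r5c2∈{5}] only 5 remains possible at r5c2, so r5c2=5.
Step 35. [r8c3∈{7}] only 7 remains possible at r8c3. So r8c3=7.
Step 36. [r6c9∈{2}] only 2 remains possible at r6c9. So r6c9=2.
Step 37. [r7c7∈{8}] r7c7 has the single candidate 8, so r7c7=8.
Step 38. [r7c6∈{1}] nothing but 1 survives at r7c6, so r7c6=1.
Step 39. [r1c6∈{5}] r1c6 has the single candidate 5 ⇒ r1c6=5.
Step 40. [r5c7∈{6}] only 6 remains possible at r5c7. So r5c7=6.
Step 41. [r2c4∈{2}] nothing but 2 survives at r2c4 ⇒ r2c4=2.
Step 42. [r5c8∈{1}] r5c8 has the single candidate 1 ⇒ r5c8=1.
Step 43. [r2c2∈{1}] nothing but 1 survives at r2c2 ⇒ r2c2=1.
Step 44. [r9c5∈{2}] r9c5 has the single candidate 2, so r9c5=2.
Step 45. [r5c5∈{4}] nothing but 4 survives at r5c5 ⇒ r5c5=4.

Answer: 3 7 2 4 8 5 1 6 9 / 5 1 6 2 9 3 4 8 7 / 4 8 9 1 6 7 2 5 3 / 8 2 4 6 1 9 7 3 5 / 9 5 3 7 4 2 6 1 8 / 7 6 1 5 3 8 9 4 2 / 2 4 5 3 7 1 8 9 6 / 6 9 7 8 5 4 3 2 1 / 1 3 8 9 2 6 5 7 4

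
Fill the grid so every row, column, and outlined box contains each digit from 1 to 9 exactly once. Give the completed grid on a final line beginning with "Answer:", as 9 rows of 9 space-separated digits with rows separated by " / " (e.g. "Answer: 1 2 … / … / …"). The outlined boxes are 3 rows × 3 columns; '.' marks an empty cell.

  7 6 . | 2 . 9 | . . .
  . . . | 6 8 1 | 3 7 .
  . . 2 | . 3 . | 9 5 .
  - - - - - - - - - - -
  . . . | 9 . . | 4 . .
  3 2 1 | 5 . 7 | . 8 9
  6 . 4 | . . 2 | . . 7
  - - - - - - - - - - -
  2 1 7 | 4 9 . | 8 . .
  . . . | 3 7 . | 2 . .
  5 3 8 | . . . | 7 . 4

Step 1. [r3c9∈{1,6,8}] in row 3, 6 fits only at r3c9 ⇒ r3c9=6.
Step 2. [r4c3∈{5}] r4c3's peers cover all but 5, so r4c3=5.
Step 3. [r9c6∈{6}] r9c6 is down to just 6. So r9c6=6.
Step 4. [r6c5∈{1}] r6c5 has the single candidate 1. So r6c5=1.
Step 5. [r4c8∈{1,2,3,6}] r4c8 is the only open cell in col 8 admitting 2, so r4c8=2.
Step 6. [r4c1∈{8}] r4c1's peers cover all but 8, so r4c1=8.
Step 7. [r3c6∈{4}] r3c6 is down to just 4, so r3c6=4.
Step 8. [r2c3∈{9}] only 9 remains possible at r2c3. So r2c3=9.
Step 9. [r4c9∈{1,3}] 1 has one home in row 4: r4c9 ⇒ r4c9=1.
Step 10. [r8c8∈{1,6,9}] in row 8, 1 fits only at r8c8, so r8c8=1.
Step 11. [r8c1∈{4,9}] r8c1 is the only open cell in col 1 admitting 9, so r8c1=9.
Step 12. [r7c9∈{3,5}] across col 9, 3 lands solely at r7c9 ⇒ r7c9=3.
Step 13. [r2c1∈{4}] r2c1 is down to just 4 ⇒ r2c1=4.
Step 14. [r8c9∈{5}] only 5 remains possible at r8c9. So r8c9=5.
Step 15. [r5c7∈{6}] only 6 remains possible at r5c7, so r5c7=6.
Step 16. [r4c6∈{3}] r4c6 is down to just 3, so r4c6=3.
Step 17. [r9c4∈{1}] only 1 remains possible at r9c4, so r9c4=1.
Step 18. [r6c7∈{5}] nothing but 5 survives at r6c7, so r6c7=5.
Step 19. [r3c4∈{7}] r3c4's peers cover all but 7 ⇒ r3c4=7.
Step 20. [r1c5∈{5}] r1c5 has the single candidate 5. So r1c5=5.
Step 21. [r5c5∈{4}] r5c5 is down to just 4. So r5c5=4.
Step 22. [r1c7∈{1}] only 1 remains possible at r1c7. So r1c7=1.
Step 23. [r1c3∈{3}] r1c3 is down to just 3, so r1c3=3.
Step 24. [r8c2∈{4}] only 4 remains possible at r8c2, so r8c2=4.
Step 25. [r8c3∈{6}] r8c3 has the single candidate 6. So r8c3=6.
Step 26. [r2c2∈{5}] r2c2's peers cover all but 5 ⇒ r2c2=5.
Step 27. [r1c9∈{8}] r1c9 is down to just 8. So r1c9=8.
Step 28. [r4c5∈{6}] nothing but 6 survives at r4c5. So r4c5=6.
Step 29. [r6c2∈{9}] only 9 remains possible at r6c2. So r6c2=9.
Step 30. [r6c4∈{8}] only 8 remains possible at r6c4, so r6c4=8.
Step 31. [r3c2∈{8}] nothing but 8 survives at r3c2 ⇒ r3c2=8.
Step 32. [r8c6∈{8}] nothing but 8 survives at r8c6, so r8c6=8.
Step 33. [r6c8∈{3}] only 3 remains possible at r6c8. So r6c8=3.
Step 34. [r9c8∈{9}] only 9 remains possible at r9c8. So r9c8=9.
Step 35. [r7c8∈{6}] nothing but 6 survives at r7c8, so r7c8=6.
Step 36. [r9c5∈{2}] r9c5 is down to just 2 ⇒ r9c5=2.
Step 37. [r4c2∈{7}] r4c2 is down to just 7, so r4c2=7.
Step 38. [r3c1∈{1}] r3c1 is down to just 1, so r3c1=1.
Step 39. [r7c6∈{5}] nothing but 5 survives at r7c6 ⇒ r7c6=5.
Step 40. [r2c9∈{2}] r2c9's peers cover all but 2. So r2c9=2.
Step 41. [r1c8∈{4}] r1c8 has the single candidate 4 ⇒ r1c8=4.

Answer: 7 6 3 2 5 9 1 4 8 / 4 5 9 6 8 1 3 7 2 / 1 8 2 7 3 4 9 5 6 / 8 7 5 9 6 3 4 2 1 / 3 2 1 5 4 7 6 8 9 / 6 9 4 8 1 2 5 3 7 / 2 1 7 4 9 5 8 6 3 / 9 4 6 3 7 8 2 1 5 / 5 3 8 1 2 6 7 9 4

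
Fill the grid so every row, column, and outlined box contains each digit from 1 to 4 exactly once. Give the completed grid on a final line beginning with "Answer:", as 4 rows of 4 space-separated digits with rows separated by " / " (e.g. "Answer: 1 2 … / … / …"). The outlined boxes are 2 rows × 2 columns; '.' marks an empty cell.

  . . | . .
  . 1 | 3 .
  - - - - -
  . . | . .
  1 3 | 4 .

Step 1. [r4c4∈{2}] only 2 remains possible at r4c4 ⇒ r4c4=2.
Step 2. [r2c1∈{2,4}] in row 2, 2 fits only at r2c1, so r2c1=2.
Step 3. [r1c2∈{4}] r1c2 is down to just 4. So r1c2=4.
Step 4. [r3c3∈{1}] r3c3 is down to just 1. So r3c3=1.
Step 5. [r1c3∈{2}] r1c3 has the single candidate 2 ⇒ r1c3=2.
Step 6. [r3c1∈{4}] r3c1's peers cover all but 4 ⇒ r3c1=4.
Step 7. [r3c4∈{3}] r3c4's peers cover all but 3 ⇒ r3c4=3.
Step 8. [r1c1∈{3}] nothing but 3 survives at r1c1. So r1c1=3.
Step 9. [r2c4∈{4}] r2c4 has the single candidate 4. So r2c4=4.
Step 10. [r1c4∈{1}] only 1 remains possible at r1c4, so r1c4=1.
Step 11. [r3c2∈{2}] r3c2 has the single candidate 2 ⇒ r3c2=2.

Answer: 3 4 2 1 / 2 1 3 4 / 4 2 1 3 / 1 3 4 2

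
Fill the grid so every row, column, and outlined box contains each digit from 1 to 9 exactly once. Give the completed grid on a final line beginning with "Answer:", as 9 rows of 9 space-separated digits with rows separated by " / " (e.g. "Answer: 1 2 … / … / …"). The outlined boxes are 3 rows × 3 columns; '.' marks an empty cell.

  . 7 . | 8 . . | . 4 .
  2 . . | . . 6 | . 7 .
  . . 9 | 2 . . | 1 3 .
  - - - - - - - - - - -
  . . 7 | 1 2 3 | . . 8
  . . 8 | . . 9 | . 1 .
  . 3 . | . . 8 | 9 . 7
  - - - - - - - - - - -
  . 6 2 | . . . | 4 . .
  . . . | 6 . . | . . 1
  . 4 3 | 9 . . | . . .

Step 1. [r8c3∈{5}] only 5 remains possible at r8c3, so r8c3=5.
Step 2. [r4c1∈{4,5,6,9}] row 4 places 4 nowhere but r4c1, so r4c1=4.
Step 3. [r5c9∈{2,3,4,5,6}] across col 9, 4 lands solely at r5c9 ⇒ r5c9=4.
Step 4. [r2c2∈{1,5,8}] col 2 places 1 nowhere but r2c2, so r2c2=1.
Step 5. [r1c3∈{6}] r1c3 has the single candidate 6, so r1c3=6.
Step 6. [r7c9∈{3,5,9}] in col 9, 3 fits only at r7c9, so r7c9=3.
Step 7. [r6c8∈{2,5,6}] row 6 places 2 nowhere but r6c8 ⇒ r6c8=2.
Step 8. [r8c5∈{3,4,7,8}] across row 8, 3 lands solely at r8c5 ⇒ r8c5=3.
Step 9. [r8c6∈{2,4,7}] in row 8, 4 fits only at r8c6 ⇒ r8c6=4.
Step 10. [r3c5∈{4,5,7}] across row 3, 4 lands solely at r3c5. So r3c5=4.
Step 11. [r8c7∈{2,7,8}] in row 8, 2 fits only at r8c7. So r8c7=2.
Step 12. [r1c7∈{5}] r1c7's peers cover all but 5 ⇒ r1c7=5.
Step 13. [r9c7∈{6,7,8}] in col 7, 7 fits only at r9c7 ⇒ r9c7=7.
Step 14. [r9c9∈{5,6}] 5 has one home in col 9: r9c9. So r9c9=5.
Step 15. [r8c1∈{7,8,9}] r8c1 is the only open cell in row 8 admitting 7, so r8c1=7.
Step 16. [r7c1∈{1,8,9}] across col 1, 9 lands solely at r7c1 ⇒ r7c1=9.
Step 17. [r9c1∈{1,8}] in box 7, 1 fits only at r9c1. So r9c1=1.
Step 18. [r7c8∈{8}] r7c8 is down to just 8 ⇒ r7c8=8.
Step 19. [r1c6∈{1}] r1c6 has the single candidate 1 ⇒ r1c6=1.
Step 20. [r4c7∈{6}] nothing but 6 survives at r4c7. So r4c7=6.
Step 21. [r7c5∈{1,5,7}] across row 7, 1 lands solely at r7c5, so r7c5=1.
Step 22. [r5c5∈{5,6,7}] 7 has one home in col 5: r5c5 ⇒ r5c5=7.
Step 23. [r5c4∈{5}] r5c4 has the single candidate 5. So r5c4=5.
Step 24. [r6c1∈{5,6}] in row 6, 5 fits only at r6c1. So r6c1=5.
Step 25. [r1c5∈{9}] r1c5 has the single candidate 9. So r1c5=9.
Step 26. [r7c6∈{5,7}] 5 has one home in row 7: r7c6, so r7c6=5.
Step 27. [r3c1∈{8}] only 8 remains possible at r3c1 ⇒ r3c1=8.
Step 28. [r5c1∈{6}] nothing but 6 survives at r5c1. So r5c1=6.
Step 29. [r8c8∈{9}] nothing but 9 survives at r8c8. So r8c8=9.
Step 30. [r3c2∈{5}] nothing but 5 survives at r3c2, so r3c2=5.
Step 31. [r2c5∈{5}] nothing but 5 survives at r2c5 ⇒ r2c5=5.
Step 32. [r1c9∈{2}] nothing but 2 survives at r1c9. So r1c9=2.
Step 33. [r6c5∈{6}] r6c5 is down to just 6, so r6c5=6.
Step 34. [r7c4∈{7}] r7c4 has the single candidate 7 ⇒ r7c4=7.
Step 35. [r4c2∈{9}] nothing but 9 survives at r4c2, so r4c2=9.
Step 36. [r9c6∈{2}] only 2 remains possible at r9c6. So r9c6=2.
Step 37. [r2c3∈{4}] r2c3 is down to just 4. So r2c3=4.
Step 38. [r2c9∈{9}] nothing but 9 survives at r2c9, so r2c9=9.
Step 39. [r2c4∈{3}] nothing but 3 survives at r2c4 ⇒ r2c4=3.
Step 40. [r3c6∈{7}] only 7 remains possible at r3c6, so r3c6=7.
Step 41. [r5c2∈{2}] r5c2's peers cover all but 2, so r5c2=2.
Step 42. [r9c5∈{8}] only 8 remains possible at r9c5 ⇒ r9c5=8.
Step 43. [r4c8∈{5}] nothing but 5 survives at r4c8. So r4c8=5.
Step 44. [r6c3∈{1}] nothing but 1 survives at r6c3, so r6c3=1.
Step 45. [r9c8∈{6}] only 6 remains possible at r9c8, so r9c8=6.
Step 46. [r8c2∈{8}] r8c2 is down to just 8 ⇒ r8c2=8.
Step 47. [r3c9∈{6}] nothing but 6 survives at r3c9, so r3c9=6.
Step 48. [r2c7∈{8}] r2c7 is down to just 8, so r2c7=8.
Step 49. [r6c4∈{4}] r6c4 has the single candidate 4, so r6c4=4.
Step 50. [r1c1∈{3}] r1c1 is down to just 3. So r1c1=3.
Step 51. [r5c7∈{3}] only 3 remains possible at r5c7. So r5c7=3.

Answer: 3 7 6 8 9 1 5 4 2 / 2 1 4 3 5 6 8 7 9 / 8 5 9 2 4 7 1 3 6 / 4 9 7 1 2 3 6 5 8 / 6 2 8 5 7 9 3 1 4 / 5 3 1 4 6 8 9 2 7 / 9 6 2 7 1 5 4 8 3 / 7 8 5 6 3 4 2 9 1 / 1 4 3 9 8 2 7 6 5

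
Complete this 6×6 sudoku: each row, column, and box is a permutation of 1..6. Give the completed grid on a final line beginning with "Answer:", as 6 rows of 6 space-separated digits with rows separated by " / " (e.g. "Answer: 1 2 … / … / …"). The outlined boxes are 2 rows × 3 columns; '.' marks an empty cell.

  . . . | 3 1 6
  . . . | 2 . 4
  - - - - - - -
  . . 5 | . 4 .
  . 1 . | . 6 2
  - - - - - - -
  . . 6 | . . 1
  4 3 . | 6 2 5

Step 1. [r2c1∈{1,3,5,6}] in col 1, 1 fits only at r2c1 ⇒ r2c1=1.
Step 2. [r3c1∈{2,3,6}] across col 1, 6 lands solely at r3c1 ⇒ r3c1=6.
Step 3. [r1c2∈{2,4,5}] col 2 places 4 nowhere but r1c2. So r1c2=4.
Step 4. [r1c1∈{2,5}] across row 1, 5 lands solely at r1c1. So r1c1=5.
Step 5. [r5c2∈{2,5}] 5 has one home in row 5: r5c2. So r5c2=5.
Step 6. [r4c1∈{3}] r4c1's peers cover all but 3 ⇒ r4c1=3.
Step 7. [r1c3∈{2}] nothing but 2 survives at r1c3, so r1c3=2.
Step 8. [r4c4∈{5}] r4c4 has the single candidate 5, so r4c4=5.
Step 9. [r2c2∈{6}] only 6 remains possible at r2c2. So r2c2=6.
Step 10. [r3c6∈{3}] r3c6 has the single candidate 3, so r3c6=3.
Step 11. [r3c2∈{2}] r3c2 is down to just 2 ⇒ r3c2=2.
Step 12. [r5c1∈{2}] only 2 remains possible at r5c1, so r5c1=2.
Step 13. [r5c4∈{4}] only 4 remains possible at r5c4 ⇒ r5c4=4.
Step 14. [r4c3∈{4}] only 4 remains possible at r4c3 ⇒ r4c3=4.
Step 15. [r5c5∈{3}] r5c5's peers cover all but 3 ⇒ r5c5=3.
Step 16. [r2c3∈{3}] nothing but 3 survives at r2c3. So r2c3=3.
Step 17. [r6c3∈{1}] r6c3 is down to just 1. So r6c3=1.
Step 18. [r2c5∈{5}] r2c5 is down to just 5, so r2c5=5.
Step 19. [r3c4∈{1}] only 1 remains possible at r3c4, so r3c4=1.

Answer: 5 4 2 3 1 6 / 1 6 3 2 5 4 / 6 2 5 1 4 3 / 3 1 4 5 6 2 / 2 5 6 4 3 1 / 4 3 1 6 2 5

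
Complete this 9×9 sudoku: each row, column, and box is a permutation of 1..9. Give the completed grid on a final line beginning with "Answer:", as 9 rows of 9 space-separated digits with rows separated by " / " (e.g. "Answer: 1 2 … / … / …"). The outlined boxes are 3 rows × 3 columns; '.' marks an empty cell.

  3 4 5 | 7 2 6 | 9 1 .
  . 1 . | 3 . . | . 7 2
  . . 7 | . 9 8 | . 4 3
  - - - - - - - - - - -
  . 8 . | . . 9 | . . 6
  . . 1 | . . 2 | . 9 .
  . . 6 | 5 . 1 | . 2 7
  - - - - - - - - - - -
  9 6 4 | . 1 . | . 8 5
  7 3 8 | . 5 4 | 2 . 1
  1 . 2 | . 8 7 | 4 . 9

Step 1. [r4c4∈{4}] r4c4 is down to just 4 ⇒ r4c4=4.
Step 2. [r6c7∈{3,8}] 8 has one home in row 6: r6c7, so r6c7=8.
Step 3. [r4c8∈{3,5}] col 8 places 5 nowhere but r4c8, so r4c8=5.
Step 4. [r9c4∈{6}] r9c4 is down to just 6. So r9c4=6.
Step 5. [r5c7∈{3}] nothing but 3 survives at r5c7. So r5c7=3.
Step 6. [r5c1∈{4,5}] 5 has one home in col 1: r5c1, so r5c1=5.
Step 7. [r4c5∈{3,7}] across row 4, 7 lands solely at r4c5, so r4c5=7.
Step 8. [r3c7∈{5,6}] in row 3, 5 fits only at r3c7 ⇒ r3c7=5.
Step 9. [r3c1∈{2,6}] r3c1 is the only open cell in row 3 admitting 6. So r3c1=6.
Step 10. [r8c8∈{6}] only 6 remains possible at r8c8 ⇒ r8c8=6.
Step 11. [r5c9∈{4}] r5c9 is down to just 4, so r5c9=4.
Step 12. [r7c6∈{3}] r7c6's peers cover all but 3 ⇒ r7c6=3.
Step 13. [r6c2∈{9}] r6c2 has the single candidate 9, so r6c2=9.
Step 14. [r6c5∈{3}] only 3 remains possible at r6c5. So r6c5=3.
Step 15. [r1c9∈{8}] r1c9 has the single candidate 8, so r1c9=8.
Step 16. [r9c8∈{3}] r9c8 has the single candidate 3, so r9c8=3.
Step 17. [r7c7∈{7}] nothing but 7 survives at r7c7. So r7c7=7.
Step 18. [r4c7∈{1}] r4c7's peers cover all but 1 ⇒ r4c7=1.
Step 19. [r5c2∈{7}] nothing but 7 survives at r5c2 ⇒ r5c2=7.
Step 20. [r3c2∈{2}] r3c2 is down to just 2. So r3c2=2.
Step 21. [r2c7∈{6}] nothing but 6 survives at r2c7 ⇒ r2c7=6.
Step 22. [r5c5∈{6}] only 6 remains possible at r5c5 ⇒ r5c5=6.
Step 23. [r9c2∈{5}] r9c2 has the single candidate 5. So r9c2=5.
Step 24. [r6c1∈{4}] only 4 remains possible at r6c1. So r6c1=4.
Step 25. [r3c4∈{1}] r3c4 has the single candidate 1 ⇒ r3c4=1.
Step 26. [r2c5∈{4}] nothing but 4 survives at r2c5, so r2c5=4.
Step 27. [r8c4∈{9}] r8c4 is down to just 9 ⇒ r8c4=9.
Step 28. [r2c1∈{8}] nothing but 8 survives at r2c1 ⇒ r2c1=8.
Step 29. [r5c4∈{8}] only 8 remains possible at r5c4 ⇒ r5c4=8.
Step 30. [r4c3∈{3}] r4c3 has the single candidate 3. So r4c3=3.
Step 31. [r2c3∈{9}] r2c3's peers cover all but 9, so r2c3=9.
Step 32. [r7c4∈{2}] only 2 remains possible at r7c4. So r7c4=2.
Step 33. [r4c1∈{2}] r4c1 has the single candidate 2. So r4c1=2.
Step 34. [r2c6∈{5}] r2c6's peers cover all but 5. So r2c6=5.

Answer: 3 4 5 7 2 6 9 1 8 / 8 1 9 3 4 5 6 7 2 / 6 2 7 1 9 8 5 4 3 / 2 8 3 4 7 9 1 5 6 / 5 7 1 8 6 2 3 9 4 / 4 9 6 5 3 1 8 2 7 / 9 6 4 2 1 3 7 8 5 / 7 3 8 9 5 4 2 6 1 / 1 5 2 6 8 7 4 3 9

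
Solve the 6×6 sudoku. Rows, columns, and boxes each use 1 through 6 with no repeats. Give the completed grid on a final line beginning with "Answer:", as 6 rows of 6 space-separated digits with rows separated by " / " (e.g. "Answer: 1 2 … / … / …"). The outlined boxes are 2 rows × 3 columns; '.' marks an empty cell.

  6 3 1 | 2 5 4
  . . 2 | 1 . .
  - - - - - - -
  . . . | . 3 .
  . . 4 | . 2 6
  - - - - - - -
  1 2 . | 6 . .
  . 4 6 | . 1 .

Step 1. [r3c3∈{5}] nothing but 5 survives at r3c3, so r3c3=5.
Step 2. [r6c4∈{3,5}] in col 4, 3 fits only at r6c4. So r6c4=3.
Step 3. [r6c1∈{5}] nothing but 5 survives at r6c1 ⇒ r6c1=5.
Step 4. [r4c2∈{1}] r4c2's peers cover all but 1. So r4c2=1.
Step 5. [r6c6∈{2}] r6c6 has the single candidate 2, so r6c6=2.
Step 6. [r3c2∈{6}] r3c2 is down to just 6, so r3c2=6.
Step 7. [r2c2∈{5}] r2c2 has the single candidate 5. So r2c2=5.
Step 8. [r5c6∈{5}] r5c6's peers cover all but 5, so r5c6=5.
Step 9. [r4c1∈{3}] nothing but 3 survives at r4c1. So r4c1=3.
Step 10. [r2c1∈{4}] nothing but 4 survives at r2c1, so r2c1=4.
Step 11. [r5c3∈{3}] r5c3 has the single candidate 3. So r5c3=3.
Step 12. [r3c1∈{2}] r3c1's peers cover all but 2. So r3c1=2.
Step 13. [r3c4∈{4}] r3c4's peers cover all but 4, so r3c4=4.
Step 14. [r2c6∈{3}] nothing but 3 survives at r2c6 ⇒ r2c6=3.
Step 15. [r2c5∈{6}] r2c5's peers cover all but 6. So r2c5=6.
Step 16. [r3c6∈{1}] r3c6's peers cover all but 1. So r3c6=1.
Step 17. [r5c5∈{4}] nothing but 4 survives at r5c5. So r5c5=4.
Step 18. [r4c4∈{5}] nothing but 5 survives at r4c4. So r4c4=5.

Answer: 6 3 1 2 5 4 / 4 5 2 1 6 3 / 2 6 5 4 3 1 / 3 1 4 5 2 6 / 1 2 3 6 4 5 / 5 4 6 3 1 2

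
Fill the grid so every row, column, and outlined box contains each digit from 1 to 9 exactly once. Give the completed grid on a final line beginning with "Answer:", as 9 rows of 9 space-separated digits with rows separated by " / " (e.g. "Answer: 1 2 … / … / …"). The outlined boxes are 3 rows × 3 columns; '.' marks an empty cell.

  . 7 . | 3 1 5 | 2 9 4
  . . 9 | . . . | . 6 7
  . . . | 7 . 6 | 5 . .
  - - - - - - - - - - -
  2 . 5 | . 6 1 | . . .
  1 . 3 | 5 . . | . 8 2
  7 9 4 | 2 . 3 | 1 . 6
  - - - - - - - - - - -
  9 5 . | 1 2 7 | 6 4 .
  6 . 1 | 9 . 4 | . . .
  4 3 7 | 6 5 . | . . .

Step 1. [r7c9∈{3,8}] 3 has one home in row 7: r7c9 ⇒ r7c9=3.
Step 2. [r1c1∈{8}] only 8 remains possible at r1c1 ⇒ r1c1=8.
Step 3. [r8c2∈{2,8}] r8c2 is the only open cell in box 7 admitting 2, so r8c2=2.
Step 4. [r9c6∈{8}] only 8 remains possible at r9c6. So r9c6=8.
Step 5. [r5c5∈{4,7,9}] in col 5, 7 fits only at r5c5, so r5c5=7.
Step 6. [r4c9∈{9}] r4c9's peers cover all but 9 ⇒ r4c9=9.
Step 7. [r4c4∈{4,8}] across box 5, 4 lands solely at r4c4. So r4c4=4.
Step 8. [r2c4∈{8}] r2c4's peers cover all but 8. So r2c4=8.
Step 9. [r2c7∈{3}] nothing but 3 survives at r2c7. So r2c7=3.
Step 10. [r3c8∈{1}] r3c8 is down to just 1, so r3c8=1.
Step 11. [r8c9∈{5,8}] 5 has one home in col 9: r8c9. So r8c9=5.
Step 12. [r2c5∈{4}] r2c5's peers cover all but 4, so r2c5=4.
Step 13. [r4c7∈{7}] r4c7's peers cover all but 7. So r4c7=7.
Step 14. [r5c6∈{9}] r5c6 is down to just 9 ⇒ r5c6=9.
Step 15. [r3c1∈{3}] r3c1 is down to just 3. So r3c1=3.
Step 16. [r9c8∈{2}] r9c8 has the single candidate 2. So r9c8=2.
Step 17. [r3c5∈{9}] nothing but 9 survives at r3c5 ⇒ r3c5=9.
Step 18. [r3c2∈{4}] r3c2 is down to just 4, so r3c2=4.
Step 19. [r3c3∈{2}] r3c3 is down to just 2 ⇒ r3c3=2.
Step 20. [r9c9∈{1}] r9c9 has the single candidate 1, so r9c9=1.
Step 21. [r6c5∈{8}] nothing but 8 survives at r6c5. So r6c5=8.
Step 22. [r9c7∈{9}] only 9 remains possible at r9c7 ⇒ r9c7=9.
Step 23. [r8c5∈{3}] r8c5 is down to just 3. So r8c5=3.
Step 24. [r2c1∈{5}] r2c1's peers cover all but 5 ⇒ r2c1=5.
Step 25. [r6c8∈{5}] r6c8's peers cover all but 5, so r6c8=5.
Step 26. [r2c6∈{2}] only 2 remains possible at r2c6 ⇒ r2c6=2.
Step 27. [r5c2∈{6}] only 6 remains possible at r5c2. So r5c2=6.
Step 28. [r2c2∈{1}] r2c2 has the single candidate 1. So r2c2=1.
Step 29. [r3c9∈{8}] r3c9 has the single candidate 8 ⇒ r3c9=8.
Step 30. [r4c2∈{8}] only 8 remains possible at r4c2 ⇒ r4c2=8.
Step 31. [r1c3∈{6}] r1c3 has the single candidate 6. So r1c3=6.
Step 32. [r8c7∈{8}] nothing but 8 survives at r8c7 ⇒ r8c7=8.
Step 33. [r8c8∈{7}] r8c8's peers cover all but 7, so r8c8=7.
Step 34. [r4c8∈{3}] only 3 remains possible at r4c8. So r4c8=3.
Step 35. [r5c7∈{4}] r5c7 is down to just 4 ⇒ r5c7=4.
Step 36. [r7c3∈{8}] only 8 remains possible at r7c3, so r7c3=8.

Answer: 8 7 6 3 1 5 2 9 4 / 5 1 9 8 4 2 3 6 7 / 3 4 2 7 9 6 5 1 8 / 2 8 5 4 6 1 7 3 9 / 1 6 3 5 7 9 4 8 2 / 7 9 4 2 8 3 1 5 6 / 9 5 8 1 2 7 6 4 3 / 6 2 1 9 3 4 8 7 5 / 4 3 7 6 5 8 9 2 1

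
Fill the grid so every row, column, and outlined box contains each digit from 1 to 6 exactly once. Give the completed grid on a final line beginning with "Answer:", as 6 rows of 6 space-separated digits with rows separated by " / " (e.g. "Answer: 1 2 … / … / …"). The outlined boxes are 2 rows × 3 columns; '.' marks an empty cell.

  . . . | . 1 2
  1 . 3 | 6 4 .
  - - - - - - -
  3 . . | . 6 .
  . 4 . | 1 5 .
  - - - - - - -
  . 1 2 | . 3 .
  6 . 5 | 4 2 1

Step 1. [r1c1∈{4,5}] col 1 places 5 nowhere but r1c1 ⇒ r1c1=5.
Step 2. [r2c6∈{5}] r2c6 has the single candidate 5. So r2c6=5.
Step 3. [r4c3∈{6}] nothing but 6 survives at r4c3, so r4c3=6.
Step 4. [r3c4∈{2}] only 2 remains possible at r3c4. So r3c4=2.
Step 5. [r1c4∈{3}] only 3 remains possible at r1c4 ⇒ r1c4=3.
Step 6. [r5c1∈{4}] r5c1 is down to just 4 ⇒ r5c1=4.
Step 7. [r1c2∈{6}] r1c2's peers cover all but 6 ⇒ r1c2=6.
Step 8. [r4c1∈{2}] nothing but 2 survives at r4c1 ⇒ r4c1=2.
Step 9. [r6c2∈{3}] nothing but 3 survives at r6c2 ⇒ r6c2=3.
Step 10. [r4c6∈{3}] only 3 remains possible at r4c6. So r4c6=3.
Step 11. [r3c2∈{5}] r3c2 has the single candidate 5, so r3c2=5.
Step 12. [r5c4∈{5}] nothing but 5 survives at r5c4 ⇒ r5c4=5.
Step 13. [r1c3∈{4}] nothing but 4 survives at r1c3 ⇒ r1c3=4.
Step 14. [r5c6∈{6}] only 6 remains possible at r5c6, so r5c6=6.
Step 15. [r3c3∈{1}] nothing but 1 survives at r3c3. So r3c3=1.
Step 16. [r3c6∈{4}] only 4 remains possible at r3c6 ⇒ r3c6=4.
Step 17. [r2c2∈{2}] r2c2 is down to just 2 ⇒ r2c2=2.

Answer: 5 6 4 3 1 2 / 1 2 3 6 4 5 / 3 5 1 2 6 4 / 2 4 6 1 5 3 / 4 1 2 5 3 6 / 6 3 5 4 2 1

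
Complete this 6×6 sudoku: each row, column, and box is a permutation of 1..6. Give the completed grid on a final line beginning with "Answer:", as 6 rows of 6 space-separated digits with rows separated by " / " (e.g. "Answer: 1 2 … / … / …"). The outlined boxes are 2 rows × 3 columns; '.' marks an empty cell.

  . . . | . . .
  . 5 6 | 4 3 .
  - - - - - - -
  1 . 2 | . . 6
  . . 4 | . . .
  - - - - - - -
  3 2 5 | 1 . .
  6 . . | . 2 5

Step 1. [r4c6∈{1,2,3}] in col 6, 3 fits only at r4c6, so r4c6=3.
Step 2. [r3c4∈{5}] r3c4 is down to just 5, so r3c4=5.
Step 3. [r2c6∈{1,2}] 1 has one home in row 2: r2c6. So r2c6=1.
Step 4. [r1c1∈{2,4}] r1c1 is the only open cell in col 1 admitting 4, so r1c1=4.
Step 5. [r6c3∈{1}] r6c3 is down to just 1 ⇒ r6c3=1.
Step 6. [r1c4∈{2,6}] r1c4 is the only open cell in col 4 admitting 6, so r1c4=6.
Step 7. [r1c3∈{3}] r1c3 has the single candidate 3, so r1c3=3.
Step 8. [r5c6∈{4}] r5c6 is down to just 4, so r5c6=4.
Step 9. [r1c5∈{5}] r1c5 is down to just 5 ⇒ r1c5=5.
Step 10. [r4c4∈{2}] r4c4's peers cover all but 2, so r4c4=2.
Step 11. [r3c2∈{3}] r3c2's peers cover all but 3. So r3c2=3.
Step 12. [r6c2∈{4}] r6c2 is down to just 4, so r6c2=4.
Step 13. [r2c1∈{2}] r2c1 has the single candidate 2, so r2c1=2.
Step 14. [r3c5∈{4}] r3c5 has the single candidate 4, so r3c5=4.
Step 15. [r1c2∈{1}] r1c2's peers cover all but 1, so r1c2=1.
Step 16. [r4c5∈{1}] nothing but 1 survives at r4c5, so r4c5=1.
Step 17. [r1c6∈{2}] nothing but 2 survives at r1c6. So r1c6=2.
Step 18. [r5c5∈{6}] nothing but 6 survives at r5c5. So r5c5=6.
Step 19. [r4c1∈{5}] only 5 remains possible at r4c1. So r4c1=5.
Step 20. [r6c4∈{3}] r6c4 has the single candidate 3 ⇒ r6c4=3.
Step 21. [r4c2∈{6}] only 6 remains possible at r4c2. So r4c2=6.

Answer: 4 1 3 6 5 2 / 2 5 6 4 3 1 / 1 3 2 5 4 6 / 5 6 4 2 1 3 / 3 2 5 1 6 4 / 6 4 1 3 2 5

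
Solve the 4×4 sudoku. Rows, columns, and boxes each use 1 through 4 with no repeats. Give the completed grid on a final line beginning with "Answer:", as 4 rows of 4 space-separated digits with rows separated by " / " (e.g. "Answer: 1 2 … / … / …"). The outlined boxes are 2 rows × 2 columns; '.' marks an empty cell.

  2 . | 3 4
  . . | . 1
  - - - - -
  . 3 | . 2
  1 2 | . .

Step 1. [r3c1∈{4}] nothing but 4 survives at r3c1. So r3c1=4.
Step 2. [r4c4∈{3}] r4c4 is down to just 3, so r4c4=3.
Step 3. [r2c1∈{3}] r2c1 is down to just 3. So r2c1=3.
Step 4. [r4c3∈{4}] only 4 remains possible at r4c3. So r4c3=4.
Step 5. [r2c2∈{4}] nothing but 4 survives at r2c2. So r2c2=4.
Step 6. [r3c3∈{1}] r3c3 has the single candidate 1. So r3c3=1.
Step 7. [r2c3∈{2}] r2c3's peers cover all but 2 ⇒ r2c3=2.
Step 8. [r1c2∈{1}] nothing but 1 survives at r1c2. So r1c2=1.

Answer: 2 1 3 4 / 3 4 2 1 / 4 3 1 2 / 1 2 4 3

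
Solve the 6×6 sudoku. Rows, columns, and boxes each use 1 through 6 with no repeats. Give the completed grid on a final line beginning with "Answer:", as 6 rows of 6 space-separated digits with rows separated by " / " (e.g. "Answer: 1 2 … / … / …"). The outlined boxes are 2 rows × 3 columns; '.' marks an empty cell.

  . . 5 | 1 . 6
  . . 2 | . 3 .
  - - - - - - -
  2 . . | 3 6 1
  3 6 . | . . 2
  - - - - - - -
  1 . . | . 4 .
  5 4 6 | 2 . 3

Step 1. [r4c4∈{4,5}] r4c4 is the only open cell in box 4 admitting 4. So r4c4=4.
Step 2. [r5c6∈{5}] r5c6 is down to just 5. So r5c6=5.
Step 3. [r2c1∈{4,6}] in row 2, 6 fits only at r2c1. So r2c1=6.
Step 4. [r5c3∈{3}] nothing but 3 survives at r5c3. So r5c3=3.
Step 5. [r5c2∈{2}] only 2 remains possible at r5c2, so r5c2=2.
Step 6. [r3c3∈{4}] r3c3 is down to just 4, so r3c3=4.
Step 7. [r5c4∈{6}] nothing but 6 survives at r5c4. So r5c4=6.
Step 8. [r3c2∈{5}] r3c2 has the single candidate 5. So r3c2=5.
Step 9. [r1c1∈{4}] r1c1 has the single candidate 4, so r1c1=4.
Step 10. [r1c5∈{2}] r1c5 has the single candidate 2. So r1c5=2.
Step 11. [r4c5∈{5}] only 5 remains possible at r4c5, so r4c5=5.
Step 12. [r1c2∈{3}] r1c2 is down to just 3 ⇒ r1c2=3.
Step 13. [r2c2∈{1}] r2c2 is down to just 1 ⇒ r2c2=1.
Step 14. [r6c5∈{1}] r6c5's peers cover all but 1. So r6c5=1.
Step 15. [r2c4∈{5}] nothing but 5 survives at r2c4. So r2c4=5.
Step 16. [r2c6∈{4}] r2c6 is down to just 4 ⇒ r2c6=4.
Step 17. [r4c3∈{1}] r4c3 is down to just 1. So r4c3=1.

Answer: 4 3 5 1 2 6 / 6 1 2 5 3 4 / 2 5 4 3 6 1 / 3 6 1 4 5 2 / 1 2 3 6 4 5 / 5 4 6 2 1 3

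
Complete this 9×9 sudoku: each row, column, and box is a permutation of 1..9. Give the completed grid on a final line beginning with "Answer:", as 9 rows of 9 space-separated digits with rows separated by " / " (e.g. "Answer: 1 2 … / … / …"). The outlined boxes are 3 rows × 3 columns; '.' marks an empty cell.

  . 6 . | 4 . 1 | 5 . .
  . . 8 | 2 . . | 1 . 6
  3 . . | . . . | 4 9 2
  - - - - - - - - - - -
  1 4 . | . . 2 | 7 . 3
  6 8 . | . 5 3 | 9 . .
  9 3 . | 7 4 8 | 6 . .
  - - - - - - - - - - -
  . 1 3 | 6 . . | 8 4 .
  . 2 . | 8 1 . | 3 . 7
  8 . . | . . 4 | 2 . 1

Step 1. [r3c4∈{5}] r3c4 has the single candidate 5 ⇒ r3c4=5.
Step 2. [r3c2∈{7}] r3c2's peers cover all but 7, so r3c2=7.
Step 3. [r6c9∈{5}] nothing but 5 survives at r6c9. So r6c9=5.
Step 4. [r8c3∈{4,5,6,9}] across col 3, 4 lands solely at r8c3 ⇒ r8c3=4.
Step 5. [r8c6∈{5,9}] in row 8, 9 fits only at r8c6. So r8c6=9.
Step 6. [r8c1∈{5}] only 5 remains possible at r8c1, so r8c1=5.
Step 7. [r2c6∈{7}] r2c6 is down to just 7 ⇒ r2c6=7.
Step 8. [r6c3∈{2}] nothing but 2 survives at r6c3, so r6c3=2.
Step 9. [r9c3∈{6,7,9}] col 3 places 6 nowhere but r9c3. So r9c3=6.
Step 10. [r3c5∈{6,8}] across row 3, 8 lands solely at r3c5. So r3c5=8.
Step 11. [r9c5∈{3,7}] row 9 places 7 nowhere but r9c5 ⇒ r9c5=7.
Step 12. [r1c8∈{3,7,8}] 7 has one home in row 1: r1c8, so r1c8=7.
Step 13. [r1c5∈{3,9}] in row 1, 3 fits only at r1c5. So r1c5=3.
Step 14. [r2c5∈{9}] r2c5 has the single candidate 9. So r2c5=9.
Step 15. [r5c4∈{1}] only 1 remains possible at r5c4 ⇒ r5c4=1.
Step 16. [r9c8∈{5}] nothing but 5 survives at r9c8. So r9c8=5.
Step 17. [r1c9∈{8}] only 8 remains possible at r1c9. So r1c9=8.
Step 18. [r2c2∈{5}] r2c2 is down to just 5. So r2c2=5.
Step 19. [r7c9∈{9}] r7c9 is down to just 9, so r7c9=9.
Step 20. [r6c8∈{1}] only 1 remains possible at r6c8. So r6c8=1.
Step 21. [r4c4∈{9}] only 9 remains possible at r4c4 ⇒ r4c4=9.
Step 22. [r3c3∈{1}] r3c3's peers cover all but 1 ⇒ r3c3=1.
Step 23. [r3c6∈{6}] r3c6's peers cover all but 6, so r3c6=6.
Step 24. [r9c2∈{9}] r9c2's peers cover all but 9, so r9c2=9.
Step 25. [r5c9∈{4}] r5c9 is down to just 4 ⇒ r5c9=4.
Step 26. [r8c8∈{6}] r8c8's peers cover all but 6 ⇒ r8c8=6.
Step 27. [r7c1∈{7}] r7c1's peers cover all but 7. So r7c1=7.
Step 28. [r1c1∈{2}] nothing but 2 survives at r1c1, so r1c1=2.
Step 29. [r5c3∈{7}] r5c3 has the single candidate 7 ⇒ r5c3=7.
Step 30. [r7c5∈{2}] nothing but 2 survives at r7c5. So r7c5=2.
Step 31. [r1c3∈{9}] r1c3 is down to just 9 ⇒ r1c3=9.
Step 32. [r5c8∈{2}] nothing but 2 survives at r5c8, so r5c8=2.
Step 33. [r2c8∈{3}] r2c8's peers cover all but 3 ⇒ r2c8=3.
Step 34. [r4c5∈{6}] r4c5's peers cover all but 6. So r4c5=6.
Step 35. [r2c1∈{4}] r2c1 has the single candidate 4 ⇒ r2c1=4.
Step 36. [r7c6∈{5}] nothing but 5 survives at r7c6 ⇒ r7c6=5.
Step 37. [r9c4∈{3}] r9c4 has the single candidate 3, so r9c4=3.
Step 38. [r4c3∈{5}] nothing but 5 survives at r4c3. So r4c3=5.
Step 39. [r4c8∈{8}] r4c8 has the single candidate 8, so r4c8=8.

Answer: 2 6 9 4 3 1 5 7 8 / 4 5 8 2 9 7 1 3 6 / 3 7 1 5 8 6 4 9 2 / 1 4 5 9 6 2 7 8 3 / 6 8 7 1 5 3 9 2 4 / 9 3 2 7 4 8 6 1 5 / 7 1 3 6 2 5 8 4 9 / 5 2 4 8 1 9 3 6 7 / 8 9 6 3 7 4 2 5 1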